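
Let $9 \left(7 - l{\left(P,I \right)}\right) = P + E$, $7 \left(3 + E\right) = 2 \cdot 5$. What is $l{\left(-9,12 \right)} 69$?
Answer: $\frac{11845}{21} \approx 564.05$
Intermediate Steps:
$E = - \frac{11}{7}$ ($E = -3 + \frac{2 \cdot 5}{7} = -3 + \frac{1}{7} \cdot 10 = -3 + \frac{10}{7} = - \frac{11}{7} \approx -1.5714$)
$l{\left(P,I \right)} = \frac{452}{63} - \frac{P}{9}$ ($l{\left(P,I \right)} = 7 - \frac{P - \frac{11}{7}}{9} = 7 - \frac{- \frac{11}{7} + P}{9} = 7 - \left(- \frac{11}{63} + \frac{P}{9}\right) = \frac{452}{63} - \frac{P}{9}$)
$l{\left(-9,12 \right)} 69 = \left(\frac{452}{63} - -1\right) 69 = \left(\frac{452}{63} + 1\right) 69 = \frac{515}{63} \cdot 69 = \frac{11845}{21}$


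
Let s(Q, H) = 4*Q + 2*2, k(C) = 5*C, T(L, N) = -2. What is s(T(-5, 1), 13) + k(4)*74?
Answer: 1476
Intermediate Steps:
s(Q, H) = 4 + 4*Q (s(Q, H) = 4*Q + 4 = 4 + 4*Q)
s(T(-5, 1), 13) + k(4)*74 = (4 + 4*(-2)) + (5*4)*74 = (4 - 8) + 20*74 = -4 + 1480 = 1476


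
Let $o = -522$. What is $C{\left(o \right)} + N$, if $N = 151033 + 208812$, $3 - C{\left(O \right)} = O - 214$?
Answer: $360584$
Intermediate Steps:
$C{\left(O \right)} = 217 - O$ ($C{\left(O \right)} = 3 - \left(O - 214\right) = 3 - \left(-214 + O\right) = 217 - O$)
$N = 359845$
$C{\left(o \right)} + N = \left(217 - -522\right) + 359845 = \left(217 + 522\right) + 359845 = 739 + 359845 = 360584$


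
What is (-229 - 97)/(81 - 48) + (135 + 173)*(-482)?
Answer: -4899374/33 ≈ -1.4847e+5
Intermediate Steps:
(-229 - 97)/(81 - 48) + (135 + 173)*(-482) = -326/33 + 308*(-482) = -326*1/33 - 148456 = -326/33 - 148456 = -4899374/33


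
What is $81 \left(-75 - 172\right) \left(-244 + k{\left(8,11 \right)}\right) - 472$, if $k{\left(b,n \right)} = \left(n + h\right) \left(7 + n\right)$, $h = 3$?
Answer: $-160528$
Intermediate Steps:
$k{\left(b,n \right)} = \left(3 + n\right) \left(7 + n\right)$ ($k{\left(b,n \right)} = \left(n + 3\right) \left(7 + n\right) = \left(3 + n\right) \left(7 + n\right)$)
$81 \left(-75 - 172\right) \left(-244 + k{\left(8,11 \right)}\right) - 472 = 81 \left(-75 - 172\right) \left(-244 + \left(21 + 11^{2} + 10 \cdot 11\right)\right) - 472 = 81 \left(- 247 \left(-244 + \left(21 + 121 + 110\right)\right)\right) - 472 = 81 \left(- 247 \left(-244 + 252\right)\right) - 472 = 81 \left(\left(-247\right) 8\right) - 472 = 81 \left(-1976\right) - 472 = -160056 - 472 = -160528$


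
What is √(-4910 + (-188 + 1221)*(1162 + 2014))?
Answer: √3275898 ≈ 1809.9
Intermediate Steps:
√(-4910 + (-188 + 1221)*(1162 + 2014)) = √(-4910 + 1033*3176) = √(-4910 + 3280808) = √3275898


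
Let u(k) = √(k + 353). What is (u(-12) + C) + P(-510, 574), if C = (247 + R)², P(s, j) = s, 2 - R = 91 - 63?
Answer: 48331 + √341 ≈ 48349.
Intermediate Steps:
R = -26 (R = 2 - (91 - 63) = 2 - 1*28 = 2 - 28 = -26)
u(k) = √(353 + k)
C = 48841 (C = (247 - 26)² = 221² = 48841)
(u(-12) + C) + P(-510, 574) = (√(353 - 12) + 48841) - 510 = (√341 + 48841) - 510 = (48841 + √341) - 510 = 48331 + √341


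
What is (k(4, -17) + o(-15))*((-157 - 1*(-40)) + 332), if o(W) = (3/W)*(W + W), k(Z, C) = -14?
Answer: -1720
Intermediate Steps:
o(W) = 6 (o(W) = (3/W)*(2*W) = 6)
(k(4, -17) + o(-15))*((-157 - 1*(-40)) + 332) = (-14 + 6)*((-157 - 1*(-40)) + 332) = -8*((-157 + 40) + 332) = -8*(-117 + 332) = -8*215 = -1720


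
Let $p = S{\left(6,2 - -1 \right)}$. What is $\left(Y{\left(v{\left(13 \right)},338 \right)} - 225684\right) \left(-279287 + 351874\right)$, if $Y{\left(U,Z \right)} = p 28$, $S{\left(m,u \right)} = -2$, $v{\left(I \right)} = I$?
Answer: $-16385789380$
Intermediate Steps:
$p = -2$
$Y{\left(U,Z \right)} = -56$ ($Y{\left(U,Z \right)} = \left(-2\right) 28 = -56$)
$\left(Y{\left(v{\left(13 \right)},338 \right)} - 225684\right) \left(-279287 + 351874\right) = \left(-56 - 225684\right) \left(-279287 + 351874\right) = \left(-225740\right) 72587 = -16385789380$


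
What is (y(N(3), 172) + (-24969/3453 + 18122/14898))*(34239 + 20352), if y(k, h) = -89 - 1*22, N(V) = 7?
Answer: -1404333185345/219841 ≈ -6.3880e+6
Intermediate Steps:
y(k, h) = -111 (y(k, h) = -89 - 22 = -111)
(y(N(3), 172) + (-24969/3453 + 18122/14898))*(34239 + 20352) = (-111 + (-24969/3453 + 18122/14898))*(34239 + 20352) = (-111 + (-24969*1/3453 + 18122*(1/14898)))*54591 = (-111 + (-8323/1151 + 697/573))*54591 = (-111 - 3966832/659523)*54591 = -77173885/659523*54591 = -1404333185345/219841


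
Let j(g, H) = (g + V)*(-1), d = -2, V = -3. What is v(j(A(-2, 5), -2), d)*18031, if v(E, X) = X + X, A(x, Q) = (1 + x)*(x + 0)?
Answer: -72124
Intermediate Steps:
A(x, Q) = x*(1 + x) (A(x, Q) = (1 + x)*x = x*(1 + x))
j(g, H) = 3 - g (j(g, H) = (g - 3)*(-1) = (-3 + g)*(-1) = 3 - g)
v(E, X) = 2*X
v(j(A(-2, 5), -2), d)*18031 = (2*(-2))*18031 = -4*18031 = -72124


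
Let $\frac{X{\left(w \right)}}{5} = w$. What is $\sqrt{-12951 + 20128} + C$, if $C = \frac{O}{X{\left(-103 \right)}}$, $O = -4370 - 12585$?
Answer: $\frac{3391}{103} + \sqrt{7177} \approx 117.64$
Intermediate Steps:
$X{\left(w \right)} = 5 w$
$O = -16955$
$C = \frac{3391}{103}$ ($C = - \frac{16955}{5 \left(-103\right)} = - \frac{16955}{-515} = \left(-16955\right) \left(- \frac{1}{515}\right) = \frac{3391}{103} \approx 32.922$)
$\sqrt{-12951 + 20128} + C = \sqrt{-12951 + 20128} + \frac{3391}{103} = \sqrt{7177} + \frac{3391}{103} = \frac{3391}{103} + \sqrt{7177}$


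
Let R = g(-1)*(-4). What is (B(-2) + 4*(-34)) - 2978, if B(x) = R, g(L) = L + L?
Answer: -3106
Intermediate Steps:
g(L) = 2*L
R = 8 (R = (2*(-1))*(-4) = -2*(-4) = 8)
B(x) = 8
(B(-2) + 4*(-34)) - 2978 = (8 + 4*(-34)) - 2978 = (8 - 136) - 2978 = -128 - 2978 = -3106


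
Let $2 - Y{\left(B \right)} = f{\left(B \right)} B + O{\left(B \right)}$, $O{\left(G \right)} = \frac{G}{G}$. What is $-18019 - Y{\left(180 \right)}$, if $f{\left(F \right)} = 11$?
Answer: $-16040$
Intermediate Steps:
$O{\left(G \right)} = 1$
$Y{\left(B \right)} = 1 - 11 B$ ($Y{\left(B \right)} = 2 - \left(11 B + 1\right) = 2 - \left(1 + 11 B\right) = 1 - 11 B$)
$-18019 - Y{\left(180 \right)} = -18019 - \left(1 - 1980\right) = -18019 - -1979 = -18019 + 1979 = -16040$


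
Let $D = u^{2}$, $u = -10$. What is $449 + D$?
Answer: $549$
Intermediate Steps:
$D = 100$ ($D = \left(-10\right)^{2} = 100$)
$449 + D = 449 + 100 = 549$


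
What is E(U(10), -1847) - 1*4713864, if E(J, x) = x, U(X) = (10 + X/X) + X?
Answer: -4715711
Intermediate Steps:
U(X) = 11 + X (U(X) = (10 + 1) + X = 11 + X)
E(U(10), -1847) - 1*4713864 = -1847 - 1*4713864 = -1847 - 4713864 = -4715711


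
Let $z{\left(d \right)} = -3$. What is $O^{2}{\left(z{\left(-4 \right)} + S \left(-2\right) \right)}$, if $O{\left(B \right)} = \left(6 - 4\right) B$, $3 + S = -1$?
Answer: $100$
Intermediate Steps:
$S = -4$ ($S = -3 - 1 = -4$)
$O{\left(B \right)} = 2 B$
$O^{2}{\left(z{\left(-4 \right)} + S \left(-2\right) \right)} = \left(2 \left(-3 - -8\right)\right)^{2} = \left(2 \left(-3 + 8\right)\right)^{2} = \left(2 \cdot 5\right)^{2} = 10^{2} = 100$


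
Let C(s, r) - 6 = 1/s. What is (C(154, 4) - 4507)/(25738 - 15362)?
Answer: -693153/1597904 ≈ -0.43379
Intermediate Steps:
C(s, r) = 6 + 1/s
(C(154, 4) - 4507)/(25738 - 15362) = ((6 + 1/154) - 4507)/(25738 - 15362) = ((6 + 1/154) - 4507)/10376 = (925/154 - 4507)*(1/10376) = -693153/154*1/10376 = -693153/1597904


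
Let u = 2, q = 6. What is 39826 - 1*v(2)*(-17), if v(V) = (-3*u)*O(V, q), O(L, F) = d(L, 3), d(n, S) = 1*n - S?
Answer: 39928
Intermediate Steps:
d(n, S) = n - S
O(L, F) = -3 + L (O(L, F) = L - 1*3 = L - 3 = -3 + L)
v(V) = 18 - 6*V (v(V) = (-3*2)*(-3 + V) = -6*(-3 + V) = 18 - 6*V)
39826 - 1*v(2)*(-17) = 39826 - 1*(18 - 6*2)*(-17) = 39826 - 1*(18 - 12)*(-17) = 39826 - 1*6*(-17) = 39826 - 6*(-17) = 39826 - 1*(-102) = 39826 + 102 = 39928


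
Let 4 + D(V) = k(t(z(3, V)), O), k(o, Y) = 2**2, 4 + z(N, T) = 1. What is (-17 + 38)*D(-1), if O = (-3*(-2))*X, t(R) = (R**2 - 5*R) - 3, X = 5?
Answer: 0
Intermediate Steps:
z(N, T) = -3 (z(N, T) = -4 + 1 = -3)
t(R) = -3 + R**2 - 5*R
O = 30 (O = -3*(-2)*5 = 6*5 = 30)
k(o, Y) = 4
D(V) = 0 (D(V) = -4 + 4 = 0)
(-17 + 38)*D(-1) = (-17 + 38)*0 = 21*0 = 0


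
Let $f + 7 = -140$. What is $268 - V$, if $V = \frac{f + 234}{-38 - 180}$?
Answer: $\frac{58511}{218} \approx 268.4$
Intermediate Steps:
$f = -147$ ($f = -7 - 140 = -147$)
$V = - \frac{87}{218}$ ($V = \frac{-147 + 234}{-38 - 180} = \frac{87}{-218} = 87 \left(- \frac{1}{218}\right) = - \frac{87}{218} \approx -0.39908$)
$268 - V = 268 - - \frac{87}{218} = 268 + \frac{87}{218} = \frac{58511}{218}$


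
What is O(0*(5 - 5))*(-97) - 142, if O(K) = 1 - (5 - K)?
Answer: 246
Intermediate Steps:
O(K) = -4 + K (O(K) = 1 + (-5 + K) = -4 + K)
O(0*(5 - 5))*(-97) - 142 = (-4 + 0*(5 - 5))*(-97) - 142 = (-4 + 0*0)*(-97) - 142 = (-4 + 0)*(-97) - 142 = -4*(-97) - 142 = 388 - 142 = 246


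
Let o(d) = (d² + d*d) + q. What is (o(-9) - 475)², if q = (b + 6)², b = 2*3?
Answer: 28561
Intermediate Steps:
b = 6
q = 144 (q = (6 + 6)² = 12² = 144)
o(d) = 144 + 2*d² (o(d) = (d² + d*d) + 144 = (d² + d²) + 144 = 2*d² + 144 = 144 + 2*d²)
(o(-9) - 475)² = ((144 + 2*(-9)²) - 475)² = ((144 + 2*81) - 475)² = ((144 + 162) - 475)² = (306 - 475)² = (-169)² = 28561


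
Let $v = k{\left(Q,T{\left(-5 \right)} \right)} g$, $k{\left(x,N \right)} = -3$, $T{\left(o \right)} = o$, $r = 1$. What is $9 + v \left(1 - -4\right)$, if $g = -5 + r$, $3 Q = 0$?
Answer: $69$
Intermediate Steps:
$Q = 0$ ($Q = \frac{1}{3} \cdot 0 = 0$)
$g = -4$ ($g = -5 + 1 = -4$)
$v = 12$ ($v = \left(-3\right) \left(-4\right) = 12$)
$9 + v \left(1 - -4\right) = 9 + 12 \left(1 - -4\right) = 9 + 12 \left(1 + 4\right) = 9 + 12 \cdot 5 = 9 + 60 = 69$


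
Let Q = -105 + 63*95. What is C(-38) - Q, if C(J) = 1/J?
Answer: -223441/38 ≈ -5880.0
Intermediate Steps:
Q = 5880 (Q = -105 + 5985 = 5880)
C(-38) - Q = 1/(-38) - 1*5880 = -1/38 - 5880 = -223441/38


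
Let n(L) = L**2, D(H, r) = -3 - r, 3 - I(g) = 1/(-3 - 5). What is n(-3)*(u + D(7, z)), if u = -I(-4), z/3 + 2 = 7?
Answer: -1521/8 ≈ -190.13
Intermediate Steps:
z = 15 (z = -6 + 3*7 = -6 + 21 = 15)
I(g) = 25/8 (I(g) = 3 - 1/(-3 - 5) = 3 - 1/(-8) = 3 - 1*(-1/8) = 3 + 1/8 = 25/8)
u = -25/8 (u = -1*25/8 = -25/8 ≈ -3.1250)
n(-3)*(u + D(7, z)) = (-3)**2*(-25/8 + (-3 - 1*15)) = 9*(-25/8 + (-3 - 15)) = 9*(-25/8 - 18) = 9*(-169/8) = -1521/8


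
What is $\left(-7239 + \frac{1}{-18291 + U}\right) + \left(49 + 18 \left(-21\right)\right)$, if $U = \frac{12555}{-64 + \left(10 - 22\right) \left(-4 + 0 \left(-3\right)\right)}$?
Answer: $- \frac{2309836864}{305211} \approx -7568.0$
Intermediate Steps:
$U = - \frac{12555}{16}$ ($U = \frac{12555}{-64 + \left(10 - 22\right) \left(-4 + 0\right)} = \frac{12555}{-64 - -48} = \frac{12555}{-64 + 48} = \frac{12555}{-16} = 12555 \left(- \frac{1}{16}\right) = - \frac{12555}{16} \approx -784.69$)
$\left(-7239 + \frac{1}{-18291 + U}\right) + \left(49 + 18 \left(-21\right)\right) = \left(-7239 + \frac{1}{-18291 - \frac{12555}{16}}\right) + \left(49 + 18 \left(-21\right)\right) = \left(-7239 + \frac{1}{- \frac{305211}{16}}\right) + \left(49 - 378\right) = \left(-7239 - \frac{16}{305211}\right) - 329 = - \frac{2209422445}{305211} - 329 = - \frac{2309836864}{305211}$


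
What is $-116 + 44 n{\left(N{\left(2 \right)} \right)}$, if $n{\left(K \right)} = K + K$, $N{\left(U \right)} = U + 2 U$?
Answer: $412$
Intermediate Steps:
$N{\left(U \right)} = 3 U$
$n{\left(K \right)} = 2 K$
$-116 + 44 n{\left(N{\left(2 \right)} \right)} = -116 + 44 \cdot 2 \cdot 3 \cdot 2 = -116 + 44 \cdot 2 \cdot 6 = -116 + 44 \cdot 12 = -116 + 528 = 412$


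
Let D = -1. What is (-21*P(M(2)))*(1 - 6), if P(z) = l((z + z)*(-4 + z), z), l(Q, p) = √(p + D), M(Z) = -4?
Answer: 105*I*√5 ≈ 234.79*I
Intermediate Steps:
l(Q, p) = √(-1 + p) (l(Q, p) = √(p - 1) = √(-1 + p))
P(z) = √(-1 + z)
(-21*P(M(2)))*(1 - 6) = (-21*√(-1 - 4))*(1 - 6) = -21*I*√5*(-5) = 105*I*√5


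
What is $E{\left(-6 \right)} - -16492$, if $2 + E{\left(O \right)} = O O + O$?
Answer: $16520$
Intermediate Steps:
$E{\left(O \right)} = -2 + O + O^{2}$ ($E{\left(O \right)} = -2 + \left(O O + O\right) = -2 + \left(O^{2} + O\right) = -2 + \left(O + O^{2}\right) = -2 + O + O^{2}$)
$E{\left(-6 \right)} - -16492 = \left(-2 - 6 + \left(-6\right)^{2}\right) - -16492 = \left(-2 - 6 + 36\right) + 16492 = 28 + 16492 = 16520$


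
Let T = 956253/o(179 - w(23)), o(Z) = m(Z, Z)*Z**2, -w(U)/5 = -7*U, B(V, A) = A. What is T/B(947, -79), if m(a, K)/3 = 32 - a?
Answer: -318751/20370498232 ≈ -1.5648e-5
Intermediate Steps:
m(a, K) = 96 - 3*a (m(a, K) = 3*(32 - a) = 96 - 3*a)
w(U) = 35*U (w(U) = -(-35)*U = 35*U)
o(Z) = Z**2*(96 - 3*Z) (o(Z) = (96 - 3*Z)*Z**2 = Z**2*(96 - 3*Z))
T = 318751/257854408 (T = 956253/((3*(179 - 35*23)**2*(32 - (179 - 35*23)))) = 956253/((3*(179 - 1*805)**2*(32 - (179 - 1*805)))) = 956253/((3*(179 - 805)**2*(32 - (179 - 805)))) = 956253/((3*(-626)**2*(32 - 1*(-626)))) = 956253/((3*391876*(32 + 626))) = 956253/((3*391876*658)) = 956253/773563224 = 956253*(1/773563224) = 318751/257854408 ≈ 0.0012362)
T/B(947, -79) = (318751/257854408)/(-79) = (318751/257854408)*(-1/79) = -318751/20370498232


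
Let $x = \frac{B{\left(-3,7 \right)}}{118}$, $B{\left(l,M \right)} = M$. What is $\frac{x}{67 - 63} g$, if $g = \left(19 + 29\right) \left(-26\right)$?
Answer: $- \frac{1092}{59} \approx -18.508$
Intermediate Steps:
$x = \frac{7}{118} \approx 0.059322$
$g = -1248$ ($g = 48 \left(-26\right) = -1248$)
$\frac{x}{67 - 63} g = \frac{7}{118 \left(67 - 63\right)} \left(-1248\right) = \frac{7}{118 \cdot 4} \left(-1248\right) = \frac{7}{118} \cdot \frac{1}{4} \left(-1248\right) = \frac{7}{472} \left(-1248\right) = - \frac{1092}{59}$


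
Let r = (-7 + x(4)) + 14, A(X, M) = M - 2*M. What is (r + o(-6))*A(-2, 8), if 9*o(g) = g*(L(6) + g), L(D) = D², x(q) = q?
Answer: 72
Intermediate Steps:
o(g) = g*(36 + g)/9 (o(g) = (g*(6² + g))/9 = (g*(36 + g))/9 = g*(36 + g)/9)
A(X, M) = -M
r = 11 (r = (-7 + 4) + 14 = -3 + 14 = 11)
(r + o(-6))*A(-2, 8) = (11 + (⅑)*(-6)*(36 - 6))*(-1*8) = (11 + (⅑)*(-6)*30)*(-8) = (11 - 20)*(-8) = -9*(-8) = 72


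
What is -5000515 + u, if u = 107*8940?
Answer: -4043935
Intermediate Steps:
u = 956580
-5000515 + u = -5000515 + 956580 = -4043935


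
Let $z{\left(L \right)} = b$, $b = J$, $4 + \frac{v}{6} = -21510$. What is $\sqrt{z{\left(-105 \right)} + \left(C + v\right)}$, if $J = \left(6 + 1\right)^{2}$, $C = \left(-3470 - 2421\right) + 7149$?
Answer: $i \sqrt{127777} \approx 357.46 i$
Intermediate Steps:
$v = -129084$ ($v = -24 + 6 \left(-21510\right) = -24 - 129060 = -129084$)
$C = 1258$ ($C = -5891 + 7149 = 1258$)
$J = 49$ ($J = 7^{2} = 49$)
$b = 49$
$z{\left(L \right)} = 49$
$\sqrt{z{\left(-105 \right)} + \left(C + v\right)} = \sqrt{49 + \left(1258 - 129084\right)} = \sqrt{49 - 127826} = \sqrt{-127777} = i \sqrt{127777}$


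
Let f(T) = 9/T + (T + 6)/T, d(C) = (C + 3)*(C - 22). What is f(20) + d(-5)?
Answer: 223/4 ≈ 55.750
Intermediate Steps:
d(C) = (-22 + C)*(3 + C) (d(C) = (3 + C)*(-22 + C) = (-22 + C)*(3 + C))
f(T) = 9/T + (6 + T)/T
f(20) + d(-5) = (15 + 20)/20 + (-66 + (-5)² - 19*(-5)) = (1/20)*35 + (-66 + 25 + 95) = 7/4 + 54 = 223/4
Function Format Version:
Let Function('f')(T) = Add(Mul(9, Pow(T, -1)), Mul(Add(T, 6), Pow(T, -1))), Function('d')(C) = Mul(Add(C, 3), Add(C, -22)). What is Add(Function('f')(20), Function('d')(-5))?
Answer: Rational(223, 4) ≈ 55.750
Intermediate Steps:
Function('d')(C) = Mul(Add(-22, C), Add(3, C)) (Function('d')(C) = Mul(Add(3, C), Add(-22, C)) = Mul(Add(-22, C), Add(3, C)))
Function('f')(T) = Add(Mul(9, Pow(T, -1)), Mul(Pow(T, -1), Add(6, T))) (Function('f')(T) = Add(Mul(9, Pow(T, -1)), Mul(Add(6, T), Pow(T, -1))) = Add(Mul(9, Pow(T, -1)), Mul(Pow(T, -1), Add(6, T))))
Add(Function('f')(20), Function('d')(-5)) = Add(Mul(Pow(20, -1), Add(15, 20)), Add(-66, Pow(-5, 2), Mul(-19, -5))) = Add(Mul(Rational(1, 20), 35), Add(-66, 25, 95)) = Add(Rational(7, 4), 54) = Rational(223, 4)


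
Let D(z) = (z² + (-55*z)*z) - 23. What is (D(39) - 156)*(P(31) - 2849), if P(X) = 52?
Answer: 230229461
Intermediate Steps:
D(z) = -23 - 54*z² (D(z) = (z² - 55*z²) - 23 = -54*z² - 23 = -23 - 54*z²)
(D(39) - 156)*(P(31) - 2849) = ((-23 - 54*39²) - 156)*(52 - 2849) = ((-23 - 54*1521) - 156)*(-2797) = ((-23 - 82134) - 156)*(-2797) = (-82157 - 156)*(-2797) = -82313*(-2797) = 230229461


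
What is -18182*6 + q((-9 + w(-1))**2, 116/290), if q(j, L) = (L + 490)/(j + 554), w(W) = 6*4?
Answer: -424910888/3895 ≈ -1.0909e+5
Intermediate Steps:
w(W) = 24
q(j, L) = (490 + L)/(554 + j)
-18182*6 + q((-9 + w(-1))**2, 116/290) = -18182*6 + (490 + 116/290)/(554 + (-9 + 24)**2) = -109092 + (490 + 116*(1/290))/(554 + 15**2) = -109092 + (490 + 2/5)/(554 + 225) = -109092 + (2452/5)/779 = -109092 + (1/779)*(2452/5) = -109092 + 2452/3895 = -424910888/3895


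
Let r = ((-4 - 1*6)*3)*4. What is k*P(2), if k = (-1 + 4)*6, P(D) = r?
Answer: -2160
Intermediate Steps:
r = -120 (r = ((-4 - 6)*3)*4 = -10*3*4 = -30*4 = -120)
P(D) = -120
k = 18 (k = 3*6 = 18)
k*P(2) = 18*(-120) = -2160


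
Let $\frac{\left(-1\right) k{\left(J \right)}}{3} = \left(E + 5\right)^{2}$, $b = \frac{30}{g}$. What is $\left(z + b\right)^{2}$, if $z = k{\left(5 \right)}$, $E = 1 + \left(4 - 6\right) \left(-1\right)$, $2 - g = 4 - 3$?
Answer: $26244$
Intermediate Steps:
$g = 1$ ($g = 2 - \left(4 - 3\right) = 2 - 1 = 1$)
$E = 3$ ($E = 1 + \left(4 - 6\right) \left(-1\right) = 1 - -2 = 1 + 2 = 3$)
$b = 30$ ($b = \frac{30}{1} = 30 \cdot 1 = 30$)
$k{\left(J \right)} = -192$ ($k{\left(J \right)} = - 3 \left(3 + 5\right)^{2} = - 3 \cdot 8^{2} = \left(-3\right) 64 = -192$)
$z = -192$
$\left(z + b\right)^{2} = \left(-192 + 30\right)^{2} = \left(-162\right)^{2} = 26244$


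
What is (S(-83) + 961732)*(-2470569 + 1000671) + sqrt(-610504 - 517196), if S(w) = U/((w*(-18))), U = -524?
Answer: -117332736506524/83 + 30*I*sqrt(1253) ≈ -1.4136e+12 + 1061.9*I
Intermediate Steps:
S(w) = 262/(9*w) (S(w) = -524*(-1/(18*w)) = -(-262)/(9*w) = 262/(9*w))
(S(-83) + 961732)*(-2470569 + 1000671) + sqrt(-610504 - 517196) = ((262/9)/(-83) + 961732)*(-2470569 + 1000671) + sqrt(-610504 - 517196) = ((262/9)*(-1/83) + 961732)*(-1469898) + sqrt(-1127700) = (-262/747 + 961732)*(-1469898) + 30*I*sqrt(1253) = (718413542/747)*(-1469898) + 30*I*sqrt(1253) = -117332736506524/83 + 30*I*sqrt(1253)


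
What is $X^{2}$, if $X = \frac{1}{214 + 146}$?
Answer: $\frac{1}{129600} \approx 7.7161 \cdot 10^{-6}$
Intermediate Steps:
$X = \frac{1}{360} \approx 0.0027778$
$X^{2} = \left(\frac{1}{360}\right)^{2} = \frac{1}{129600}$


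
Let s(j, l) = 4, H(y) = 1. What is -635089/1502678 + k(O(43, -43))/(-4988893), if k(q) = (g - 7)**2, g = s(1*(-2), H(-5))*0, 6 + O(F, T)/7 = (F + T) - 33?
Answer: -452637813957/1070957107922 ≈ -0.42265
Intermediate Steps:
O(F, T) = -273 + 7*F + 7*T (O(F, T) = -42 + 7*((F + T) - 33) = -42 + 7*(-33 + F + T) = -42 + (-231 + 7*F + 7*T) = -273 + 7*F + 7*T)
g = 0 (g = 4*0 = 0)
k(q) = 49 (k(q) = (0 - 7)**2 = (-7)**2 = 49)
-635089/1502678 + k(O(43, -43))/(-4988893) = -635089/1502678 + 49/(-4988893) = -635089*1/1502678 + 49*(-1/4988893) = -635089/1502678 - 7/712699 = -452637813957/1070957107922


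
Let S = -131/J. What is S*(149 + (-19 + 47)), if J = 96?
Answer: -7729/32 ≈ -241.53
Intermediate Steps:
S = -131/96 ≈ -1.3646
S*(149 + (-19 + 47)) = -131*(149 + (-19 + 47))/96 = -131*(149 + 28)/96 = -131/96*177 = -7729/32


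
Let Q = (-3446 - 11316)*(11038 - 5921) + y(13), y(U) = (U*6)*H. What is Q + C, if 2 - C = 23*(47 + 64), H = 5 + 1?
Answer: -75539237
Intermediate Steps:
H = 6
y(U) = 36*U (y(U) = (U*6)*6 = (6*U)*6 = 36*U)
C = -2551 (C = 2 - 23*(47 + 64) = 2 - 23*111 = 2 - 1*2553 = 2 - 2553 = -2551)
Q = -75536686 (Q = (-3446 - 11316)*(11038 - 5921) + 36*13 = -14762*5117 + 468 = -75537154 + 468 = -75536686)
Q + C = -75536686 - 2551 = -75539237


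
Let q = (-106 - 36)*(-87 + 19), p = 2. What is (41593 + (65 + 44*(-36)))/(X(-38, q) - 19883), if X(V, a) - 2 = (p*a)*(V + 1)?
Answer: -40074/734425 ≈ -0.054565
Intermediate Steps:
q = 9656 (q = -142*(-68) = 9656)
X(V, a) = 2 + 2*a*(1 + V) (X(V, a) = 2 + (2*a)*(V + 1) = 2 + (2*a)*(1 + V) = 2 + 2*a*(1 + V))
(41593 + (65 + 44*(-36)))/(X(-38, q) - 19883) = (41593 + (65 + 44*(-36)))/((2 + 2*9656 + 2*(-38)*9656) - 19883) = (41593 + (65 - 1584))/((2 + 19312 - 733856) - 19883) = (41593 - 1519)/(-714542 - 19883) = 40074/(-734425) = 40074*(-1/734425) = -40074/734425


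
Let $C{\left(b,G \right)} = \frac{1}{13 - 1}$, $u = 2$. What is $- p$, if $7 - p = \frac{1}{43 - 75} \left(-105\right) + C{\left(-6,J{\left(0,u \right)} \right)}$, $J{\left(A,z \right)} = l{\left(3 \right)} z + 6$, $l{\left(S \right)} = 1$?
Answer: $- \frac{349}{96} \approx -3.6354$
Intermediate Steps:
$J{\left(A,z \right)} = 6 + z$ ($J{\left(A,z \right)} = 1 z + 6 = z + 6 = 6 + z$)
$C{\left(b,G \right)} = \frac{1}{12}$
$p = \frac{349}{96}$ ($p = 7 - \left(\frac{1}{43 - 75} \left(-105\right) + \frac{1}{12}\right) = 7 - \left(\frac{1}{-32} \left(-105\right) + \frac{1}{12}\right) = 7 - \left(\left(- \frac{1}{32}\right) \left(-105\right) + \frac{1}{12}\right) = 7 - \left(\frac{105}{32} + \frac{1}{12}\right) = 7 - \frac{323}{96} = \frac{349}{96} \approx 3.6354$)
$- p = \left(-1\right) \frac{349}{96} = - \frac{349}{96}$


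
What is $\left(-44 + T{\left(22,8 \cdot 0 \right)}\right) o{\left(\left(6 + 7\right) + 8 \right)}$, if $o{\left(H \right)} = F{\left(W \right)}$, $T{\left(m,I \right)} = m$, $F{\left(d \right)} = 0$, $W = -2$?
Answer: $0$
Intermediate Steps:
$o{\left(H \right)} = 0$
$\left(-44 + T{\left(22,8 \cdot 0 \right)}\right) o{\left(\left(6 + 7\right) + 8 \right)} = \left(-44 + 22\right) 0 = \left(-22\right) 0 = 0$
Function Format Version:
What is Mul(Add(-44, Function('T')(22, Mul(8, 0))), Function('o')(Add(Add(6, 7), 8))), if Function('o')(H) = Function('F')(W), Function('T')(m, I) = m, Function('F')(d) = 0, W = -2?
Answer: 0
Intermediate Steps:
Function('o')(H) = 0
Mul(Add(-44, Function('T')(22, Mul(8, 0))), Function('o')(Add(Add(6, 7), 8))) = Mul(Add(-44, 22), 0) = Mul(-22, 0) = 0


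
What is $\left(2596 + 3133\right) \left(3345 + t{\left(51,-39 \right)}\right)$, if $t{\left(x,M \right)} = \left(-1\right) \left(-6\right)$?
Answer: $19197879$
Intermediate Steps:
$t{\left(x,M \right)} = 6$
$\left(2596 + 3133\right) \left(3345 + t{\left(51,-39 \right)}\right) = \left(2596 + 3133\right) \left(3345 + 6\right) = 5729 \cdot 3351 = 19197879$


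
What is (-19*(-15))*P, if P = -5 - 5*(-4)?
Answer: 4275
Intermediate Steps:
P = 15 (P = -5 + 20 = 15)
(-19*(-15))*P = -19*(-15)*15 = 285*15 = 4275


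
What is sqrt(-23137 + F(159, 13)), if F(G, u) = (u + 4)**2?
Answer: 8*I*sqrt(357) ≈ 151.16*I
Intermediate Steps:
F(G, u) = (4 + u)**2
sqrt(-23137 + F(159, 13)) = sqrt(-23137 + (4 + 13)**2) = sqrt(-23137 + 17**2) = sqrt(-23137 + 289) = sqrt(-22848) = 8*I*sqrt(357)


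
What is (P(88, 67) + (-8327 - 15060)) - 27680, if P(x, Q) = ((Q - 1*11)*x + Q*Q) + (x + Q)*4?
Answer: -41030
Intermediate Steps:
P(x, Q) = Q**2 + 4*Q + 4*x + x*(-11 + Q) (P(x, Q) = ((Q - 11)*x + Q**2) + (Q + x)*4 = ((-11 + Q)*x + Q**2) + (4*Q + 4*x) = (x*(-11 + Q) + Q**2) + (4*Q + 4*x) = (Q**2 + x*(-11 + Q)) + (4*Q + 4*x) = Q**2 + 4*Q + 4*x + x*(-11 + Q))
(P(88, 67) + (-8327 - 15060)) - 27680 = ((67**2 - 7*88 + 4*67 + 67*88) + (-8327 - 15060)) - 27680 = ((4489 - 616 + 268 + 5896) - 23387) - 27680 = (10037 - 23387) - 27680 = -13350 - 27680 = -41030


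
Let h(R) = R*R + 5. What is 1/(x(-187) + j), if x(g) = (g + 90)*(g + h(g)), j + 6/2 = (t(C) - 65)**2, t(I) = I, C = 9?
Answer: -1/3371206 ≈ -2.9663e-7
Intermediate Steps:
h(R) = 5 + R**2 (h(R) = R**2 + 5 = 5 + R**2)
j = 3133 (j = -3 + (9 - 65)**2 = -3 + (-56)**2 = -3 + 3136 = 3133)
x(g) = (90 + g)*(5 + g + g**2) (x(g) = (g + 90)*(g + (5 + g**2)) = (90 + g)*(5 + g + g**2))
1/(x(-187) + j) = 1/((450 + (-187)**3 + 91*(-187)**2 + 95*(-187)) + 3133) = 1/((450 - 6539203 + 91*34969 - 17765) + 3133) = 1/((450 - 6539203 + 3182179 - 17765) + 3133) = 1/(-3374339 + 3133) = 1/(-3371206) = -1/3371206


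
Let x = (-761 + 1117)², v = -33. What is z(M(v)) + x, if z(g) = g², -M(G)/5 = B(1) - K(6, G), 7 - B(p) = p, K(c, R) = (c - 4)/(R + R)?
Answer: 139005529/1089 ≈ 1.2765e+5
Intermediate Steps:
K(c, R) = (-4 + c)/(2*R) (K(c, R) = (-4 + c)/((2*R)) = (-4 + c)*(1/(2*R)) = (-4 + c)/(2*R))
x = 126736 (x = 356² = 126736)
B(p) = 7 - p
M(G) = -30 + 5/G (M(G) = -5*((7 - 1*1) - (-4 + 6)/(2*G)) = -5*((7 - 1) - 2/(2*G)) = -5*(6 - 1/G) = -30 + 5/G)
z(M(v)) + x = (-30 + 5/(-33))² + 126736 = (-30 + 5*(-1/33))² + 126736 = (-30 - 5/33)² + 126736 = (-995/33)² + 126736 = 990025/1089 + 126736 = 139005529/1089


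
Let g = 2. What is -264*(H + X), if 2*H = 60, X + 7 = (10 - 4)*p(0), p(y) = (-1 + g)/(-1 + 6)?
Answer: -31944/5 ≈ -6388.8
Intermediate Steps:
p(y) = ⅕ (p(y) = (-1 + 2)/(-1 + 6) = 1/5 = 1*(⅕) = ⅕)
X = -29/5 (X = -7 + (10 - 4)*(⅕) = -7 + 6*(⅕) = -7 + 6/5 = -29/5 ≈ -5.8000)
H = 30 (H = (½)*60 = 30)
-264*(H + X) = -264*(30 - 29/5) = -264*121/5 = -31944/5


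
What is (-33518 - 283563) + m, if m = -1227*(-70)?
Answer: -231191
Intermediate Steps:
m = 85890
(-33518 - 283563) + m = (-33518 - 283563) + 85890 = -317081 + 85890 = -231191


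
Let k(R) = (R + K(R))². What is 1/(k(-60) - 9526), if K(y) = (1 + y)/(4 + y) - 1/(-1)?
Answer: -3136/19343511 ≈ -0.00016212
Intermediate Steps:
K(y) = 1 + (1 + y)/(4 + y) (K(y) = (1 + y)/(4 + y) - 1*(-1) = (1 + y)/(4 + y) + 1 = 1 + (1 + y)/(4 + y))
k(R) = (R + (5 + 2*R)/(4 + R))²
1/(k(-60) - 9526) = 1/((5 + (-60)² + 6*(-60))²/(4 - 60)² - 9526) = 1/((5 + 3600 - 360)²/(-56)² - 9526) = 1/((1/3136)*3245² - 9526) = 1/((1/3136)*10530025 - 9526) = 1/(10530025/3136 - 9526) = 1/(-19343511/3136) = -3136/19343511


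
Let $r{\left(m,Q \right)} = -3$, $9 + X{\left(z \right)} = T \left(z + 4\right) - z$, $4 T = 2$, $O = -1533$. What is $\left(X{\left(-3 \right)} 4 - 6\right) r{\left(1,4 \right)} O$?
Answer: $-128772$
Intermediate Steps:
$T = \frac{1}{2}$ ($T = \frac{1}{4} \cdot 2 = \frac{1}{2} \approx 0.5$)
$X{\left(z \right)} = -7 - \frac{z}{2}$ ($X{\left(z \right)} = -9 - \left(z - \frac{z + 4}{2}\right) = -9 - \left(z - \frac{4 + z}{2}\right) = -9 - \left(-2 + \frac{z}{2}\right) = -7 - \frac{z}{2}$)
$\left(X{\left(-3 \right)} 4 - 6\right) r{\left(1,4 \right)} O = \left(\left(-7 - - \frac{3}{2}\right) 4 - 6\right) \left(-3\right) \left(-1533\right) = \left(\left(-7 + \frac{3}{2}\right) 4 - 6\right) \left(-3\right) \left(-1533\right) = \left(\left(- \frac{11}{2}\right) 4 - 6\right) \left(-3\right) \left(-1533\right) = \left(-22 - 6\right) \left(-3\right) \left(-1533\right) = \left(-28\right) \left(-3\right) \left(-1533\right) = 84 \left(-1533\right) = -128772$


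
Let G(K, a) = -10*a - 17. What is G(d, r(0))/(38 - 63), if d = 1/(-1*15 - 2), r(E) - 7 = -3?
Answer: 57/25 ≈ 2.2800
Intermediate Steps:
r(E) = 4 (r(E) = 7 - 3 = 4)
d = -1/17 (d = 1/(-15 - 2) = 1/(-17) = -1/17 ≈ -0.058824)
G(K, a) = -17 - 10*a
G(d, r(0))/(38 - 63) = (-17 - 10*4)/(38 - 63) = (-17 - 40)/(-25) = -1/25*(-57) = 57/25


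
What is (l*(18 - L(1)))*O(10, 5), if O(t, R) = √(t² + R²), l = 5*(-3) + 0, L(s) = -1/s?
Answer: -1425*√5 ≈ -3186.4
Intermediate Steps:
l = -15 (l = -15 + 0 = -15)
O(t, R) = √(R² + t²)
(l*(18 - L(1)))*O(10, 5) = (-15*(18 - (-1)/1))*√(5² + 10²) = (-15*(18 - (-1)))*√(25 + 100) = (-15*(18 - 1*(-1)))*√125 = (-15*(18 + 1))*(5*√5) = (-15*19)*(5*√5) = -1425*√5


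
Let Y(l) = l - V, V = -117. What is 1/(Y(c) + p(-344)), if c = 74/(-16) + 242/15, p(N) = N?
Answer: -120/25859 ≈ -0.0046405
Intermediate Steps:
c = 1381/120 (c = 74*(-1/16) + 242*(1/15) = -37/8 + 242/15 = 1381/120 ≈ 11.508)
Y(l) = 117 + l (Y(l) = l - 1*(-117) = l + 117 = 117 + l)
1/(Y(c) + p(-344)) = 1/((117 + 1381/120) - 344) = 1/(15421/120 - 344) = 1/(-25859/120) = -120/25859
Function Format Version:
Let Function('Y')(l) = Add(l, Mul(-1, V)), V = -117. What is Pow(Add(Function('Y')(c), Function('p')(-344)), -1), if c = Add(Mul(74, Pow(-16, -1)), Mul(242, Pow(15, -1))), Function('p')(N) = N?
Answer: Rational(-120, 25859) ≈ -0.0046405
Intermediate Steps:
c = Rational(1381, 120) (c = Add(Mul(74, Rational(-1, 16)), Mul(242, Rational(1, 15))) = Add(Rational(-37, 8), Rational(242, 15)) = Rational(1381, 120) ≈ 11.508)
Function('Y')(l) = Add(117, l) (Function('Y')(l) = Add(l, Mul(-1, -117)) = Add(l, 117) = Add(117, l))
Pow(Add(Function('Y')(c), Function('p')(-344)), -1) = Pow(Add(Add(117, Rational(1381, 120)), -344), -1) = Pow(Add(Rational(15421, 120), -344), -1) = Pow(Rational(-25859, 120), -1) = Rational(-120, 25859)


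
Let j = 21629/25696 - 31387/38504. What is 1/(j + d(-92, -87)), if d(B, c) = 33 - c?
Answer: 123674848/14844267093 ≈ 0.0083315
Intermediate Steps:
j = 3285333/123674848 (j = 21629*(1/25696) - 31387*1/38504 = 21629/25696 - 31387/38504 = 3285333/123674848 ≈ 0.026564)
1/(j + d(-92, -87)) = 1/(3285333/123674848 + (33 - 1*(-87))) = 1/(3285333/123674848 + (33 + 87)) = 1/(3285333/123674848 + 120) = 1/(14844267093/123674848) = 123674848/14844267093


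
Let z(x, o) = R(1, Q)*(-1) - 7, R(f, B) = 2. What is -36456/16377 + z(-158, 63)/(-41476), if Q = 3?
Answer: -503967221/226417484 ≈ -2.2258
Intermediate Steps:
z(x, o) = -9 (z(x, o) = 2*(-1) - 7 = -2 - 7 = -9)
-36456/16377 + z(-158, 63)/(-41476) = -36456/16377 - 9/(-41476) = -36456*1/16377 - 9*(-1/41476) = -12152/5459 + 9/41476 = -503967221/226417484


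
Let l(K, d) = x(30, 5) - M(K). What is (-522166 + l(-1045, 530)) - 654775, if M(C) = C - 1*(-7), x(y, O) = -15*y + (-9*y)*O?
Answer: -1177703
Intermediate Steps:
x(y, O) = -15*y - 9*O*y
M(C) = 7 + C (M(C) = C + 7 = 7 + C)
l(K, d) = -1807 - K (l(K, d) = -3*30*(5 + 3*5) - (7 + K) = -3*30*(5 + 15) + (-7 - K) = -3*30*20 + (-7 - K) = -1800 + (-7 - K) = -1807 - K)
(-522166 + l(-1045, 530)) - 654775 = (-522166 + (-1807 - 1*(-1045))) - 654775 = (-522166 + (-1807 + 1045)) - 654775 = (-522166 - 762) - 654775 = -522928 - 654775 = -1177703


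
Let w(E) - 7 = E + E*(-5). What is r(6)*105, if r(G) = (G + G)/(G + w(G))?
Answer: -1260/11 ≈ -114.55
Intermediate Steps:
w(E) = 7 - 4*E (w(E) = 7 + (E + E*(-5)) = 7 + (E - 5*E) = 7 - 4*E)
r(G) = 2*G/(7 - 3*G) (r(G) = (G + G)/(G + (7 - 4*G)) = (2*G)/(7 - 3*G) = 2*G/(7 - 3*G))
r(6)*105 = -2*6/(-7 + 3*6)*105 = -2*6/(-7 + 18)*105 = -2*6/11*105 = -2*6*1/11*105 = -12/11*105 = -1260/11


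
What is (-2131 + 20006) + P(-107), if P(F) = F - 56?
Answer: 17712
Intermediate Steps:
P(F) = -56 + F
(-2131 + 20006) + P(-107) = (-2131 + 20006) + (-56 - 107) = 17875 - 163 = 17712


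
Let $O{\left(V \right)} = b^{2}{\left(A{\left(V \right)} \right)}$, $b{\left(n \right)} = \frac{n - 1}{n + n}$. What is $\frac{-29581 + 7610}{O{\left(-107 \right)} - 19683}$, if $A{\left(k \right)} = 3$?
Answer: $\frac{197739}{177146} \approx 1.1162$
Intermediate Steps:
$b{\left(n \right)} = \frac{-1 + n}{2 n}$
$O{\left(V \right)} = \frac{1}{9}$ ($O{\left(V \right)} = \left(\frac{-1 + 3}{2 \cdot 3}\right)^{2} = \left(\frac{1}{2} \cdot \frac{1}{3} \cdot 2\right)^{2} = \left(\frac{1}{3}\right)^{2} = \frac{1}{9}$)
$\frac{-29581 + 7610}{O{\left(-107 \right)} - 19683} = \frac{-29581 + 7610}{\frac{1}{9} - 19683} = - \frac{21971}{- \frac{177146}{9}} = \left(-21971\right) \left(- \frac{9}{177146}\right) = \frac{197739}{177146}$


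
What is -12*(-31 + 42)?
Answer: -132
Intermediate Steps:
-12*(-31 + 42) = -12*11 = -132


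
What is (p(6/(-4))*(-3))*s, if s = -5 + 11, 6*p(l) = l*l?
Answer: -27/4 ≈ -6.7500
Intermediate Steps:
p(l) = l**2/6 (p(l) = (l*l)/6 = l**2/6)
s = 6
(p(6/(-4))*(-3))*s = (((6/(-4))**2/6)*(-3))*6 = (((6*(-1/4))**2/6)*(-3))*6 = (((-3/2)**2/6)*(-3))*6 = (((1/6)*(9/4))*(-3))*6 = ((3/8)*(-3))*6 = -9/8*6 = -27/4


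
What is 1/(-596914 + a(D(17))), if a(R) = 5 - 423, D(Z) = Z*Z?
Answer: -1/597332 ≈ -1.6741e-6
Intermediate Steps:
D(Z) = Z**2
a(R) = -418
1/(-596914 + a(D(17))) = 1/(-596914 - 418) = 1/(-597332) = -1/597332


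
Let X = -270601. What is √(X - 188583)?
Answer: 4*I*√28699 ≈ 677.63*I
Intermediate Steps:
√(X - 188583) = √(-270601 - 188583) = √(-459184) = 4*I*√28699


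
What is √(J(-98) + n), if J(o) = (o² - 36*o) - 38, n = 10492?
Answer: √23586 ≈ 153.58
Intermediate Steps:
J(o) = -38 + o² - 36*o
√(J(-98) + n) = √((-38 + (-98)² - 36*(-98)) + 10492) = √((-38 + 9604 + 3528) + 10492) = √(13094 + 10492) = √23586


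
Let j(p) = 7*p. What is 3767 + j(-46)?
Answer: 3445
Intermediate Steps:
3767 + j(-46) = 3767 + 7*(-46) = 3767 - 322 = 3445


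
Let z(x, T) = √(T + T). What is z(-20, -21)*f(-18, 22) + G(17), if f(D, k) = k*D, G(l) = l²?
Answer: 289 - 396*I*√42 ≈ 289.0 - 2566.4*I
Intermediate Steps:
z(x, T) = √2*√T (z(x, T) = √(2*T) = √2*√T)
f(D, k) = D*k
z(-20, -21)*f(-18, 22) + G(17) = (√2*√(-21))*(-18*22) + 17² = (√2*(I*√21))*(-396) + 289 = (I*√42)*(-396) + 289 = -396*I*√42 + 289 = 289 - 396*I*√42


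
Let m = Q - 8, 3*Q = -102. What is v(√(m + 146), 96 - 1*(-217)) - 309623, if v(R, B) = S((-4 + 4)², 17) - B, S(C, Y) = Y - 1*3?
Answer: -309922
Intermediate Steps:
Q = -34 (Q = (⅓)*(-102) = -34)
m = -42 (m = -34 - 8 = -42)
S(C, Y) = -3 + Y (S(C, Y) = Y - 3 = -3 + Y)
v(R, B) = 14 - B (v(R, B) = (-3 + 17) - B = 14 - B)
v(√(m + 146), 96 - 1*(-217)) - 309623 = (14 - (96 - 1*(-217))) - 309623 = (14 - (96 + 217)) - 309623 = (14 - 1*313) - 309623 = (14 - 313) - 309623 = -299 - 309623 = -309922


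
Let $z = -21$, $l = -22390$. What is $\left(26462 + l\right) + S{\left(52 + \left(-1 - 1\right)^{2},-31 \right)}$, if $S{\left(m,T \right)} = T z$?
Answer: $4723$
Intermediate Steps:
$S{\left(m,T \right)} = - 21 T$ ($S{\left(m,T \right)} = T \left(-21\right) = - 21 T$)
$\left(26462 + l\right) + S{\left(52 + \left(-1 - 1\right)^{2},-31 \right)} = \left(26462 - 22390\right) - -651 = 4072 + 651 = 4723$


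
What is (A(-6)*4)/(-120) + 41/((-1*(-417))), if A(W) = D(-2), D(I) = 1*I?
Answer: 344/2085 ≈ 0.16499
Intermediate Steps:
D(I) = I
A(W) = -2
(A(-6)*4)/(-120) + 41/((-1*(-417))) = -2*4/(-120) + 41/((-1*(-417))) = -8*(-1/120) + 41/417 = 1/15 + 41*(1/417) = 1/15 + 41/417 = 344/2085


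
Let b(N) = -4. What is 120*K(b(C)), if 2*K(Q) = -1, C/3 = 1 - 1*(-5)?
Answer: -60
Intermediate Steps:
C = 18 (C = 3*(1 - 1*(-5)) = 3*(1 + 5) = 3*6 = 18)
K(Q) = -½ (K(Q) = (½)*(-1) = -½)
120*K(b(C)) = 120*(-½) = -60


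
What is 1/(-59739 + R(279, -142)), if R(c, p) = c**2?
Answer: 1/18102 ≈ 5.5243e-5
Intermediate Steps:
1/(-59739 + R(279, -142)) = 1/(-59739 + 279**2) = 1/(-59739 + 77841) = 1/18102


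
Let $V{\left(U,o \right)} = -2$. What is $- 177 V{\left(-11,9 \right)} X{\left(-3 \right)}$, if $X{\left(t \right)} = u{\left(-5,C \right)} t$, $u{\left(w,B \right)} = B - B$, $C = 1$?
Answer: $0$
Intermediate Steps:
$u{\left(w,B \right)} = 0$
$X{\left(t \right)} = 0$ ($X{\left(t \right)} = 0 t = 0$)
$- 177 V{\left(-11,9 \right)} X{\left(-3 \right)} = \left(-177\right) \left(-2\right) 0 = 354 \cdot 0 = 0$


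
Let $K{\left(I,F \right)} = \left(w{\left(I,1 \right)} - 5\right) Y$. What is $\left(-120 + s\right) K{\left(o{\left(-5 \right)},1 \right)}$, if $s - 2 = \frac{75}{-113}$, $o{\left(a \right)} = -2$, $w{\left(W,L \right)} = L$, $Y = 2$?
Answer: $\frac{107272}{113} \approx 949.31$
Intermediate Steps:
$s = \frac{151}{113}$ ($s = 2 + \frac{75}{-113} = 2 + 75 \left(- \frac{1}{113}\right) = 2 - \frac{75}{113} = \frac{151}{113} \approx 1.3363$)
$K{\left(I,F \right)} = -8$ ($K{\left(I,F \right)} = \left(1 - 5\right) 2 = \left(-4\right) 2 = -8$)
$\left(-120 + s\right) K{\left(o{\left(-5 \right)},1 \right)} = \left(-120 + \frac{151}{113}\right) \left(-8\right) = \left(- \frac{13409}{113}\right) \left(-8\right) = \frac{107272}{113}$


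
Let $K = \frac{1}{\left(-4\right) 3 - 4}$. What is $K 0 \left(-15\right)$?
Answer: $0$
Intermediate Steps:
$K = - \frac{1}{16}$ ($K = \frac{1}{-12 - 4} = \frac{1}{-16} = - \frac{1}{16} \approx -0.0625$)
$K 0 \left(-15\right) = \left(- \frac{1}{16}\right) 0 \left(-15\right) = 0 \left(-15\right) = 0$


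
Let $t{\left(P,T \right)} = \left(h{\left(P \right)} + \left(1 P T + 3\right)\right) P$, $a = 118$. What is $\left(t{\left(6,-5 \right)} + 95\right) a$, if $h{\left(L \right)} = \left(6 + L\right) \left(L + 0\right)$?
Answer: $43070$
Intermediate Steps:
$h{\left(L \right)} = L \left(6 + L\right)$ ($h{\left(L \right)} = \left(6 + L\right) L = L \left(6 + L\right)$)
$t{\left(P,T \right)} = P \left(3 + P T + P \left(6 + P\right)\right)$ ($t{\left(P,T \right)} = \left(P \left(6 + P\right) + \left(1 P T + 3\right)\right) P = \left(P \left(6 + P\right) + \left(P T + 3\right)\right) P = \left(P \left(6 + P\right) + \left(3 + P T\right)\right) P = \left(3 + P T + P \left(6 + P\right)\right) P = P \left(3 + P T + P \left(6 + P\right)\right)$)
$\left(t{\left(6,-5 \right)} + 95\right) a = \left(6 \left(3 + 6 \left(-5\right) + 6 \left(6 + 6\right)\right) + 95\right) 118 = \left(6 \left(3 - 30 + 6 \cdot 12\right) + 95\right) 118 = \left(6 \left(3 - 30 + 72\right) + 95\right) 118 = \left(6 \cdot 45 + 95\right) 118 = \left(270 + 95\right) 118 = 365 \cdot 118 = 43070$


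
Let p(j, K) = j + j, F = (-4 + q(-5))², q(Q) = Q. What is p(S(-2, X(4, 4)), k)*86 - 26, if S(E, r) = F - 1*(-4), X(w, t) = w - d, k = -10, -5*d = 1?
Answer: 14594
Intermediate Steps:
d = -⅕ (d = -⅕*1 = -⅕ ≈ -0.20000)
F = 81 (F = (-4 - 5)² = (-9)² = 81)
X(w, t) = ⅕ + w (X(w, t) = w - 1*(-⅕) = w + ⅕ = ⅕ + w)
S(E, r) = 85 (S(E, r) = 81 - 1*(-4) = 81 + 4 = 85)
p(j, K) = 2*j
p(S(-2, X(4, 4)), k)*86 - 26 = (2*85)*86 - 26 = 170*86 - 26 = 14620 - 26 = 14594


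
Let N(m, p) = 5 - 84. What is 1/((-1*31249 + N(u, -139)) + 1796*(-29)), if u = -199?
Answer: -1/83412 ≈ -1.1989e-5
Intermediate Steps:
N(m, p) = -79
1/((-1*31249 + N(u, -139)) + 1796*(-29)) = 1/((-1*31249 - 79) + 1796*(-29)) = 1/((-31249 - 79) - 52084) = 1/(-31328 - 52084) = 1/(-83412) = -1/83412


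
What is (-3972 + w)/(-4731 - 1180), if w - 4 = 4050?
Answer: -82/5911 ≈ -0.013872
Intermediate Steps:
w = 4054 (w = 4 + 4050 = 4054)
(-3972 + w)/(-4731 - 1180) = (-3972 + 4054)/(-4731 - 1180) = 82/(-5911) = 82*(-1/5911) = -82/5911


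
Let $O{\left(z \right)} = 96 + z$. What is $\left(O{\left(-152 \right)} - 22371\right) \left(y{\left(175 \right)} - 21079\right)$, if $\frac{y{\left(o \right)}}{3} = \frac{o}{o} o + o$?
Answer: $449190383$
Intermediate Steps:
$y{\left(o \right)} = 6 o$ ($y{\left(o \right)} = 3 \left(\frac{o}{o} o + o\right) = 3 \left(1 o + o\right) = 3 \left(o + o\right) = 3 \cdot 2 o = 6 o$)
$\left(O{\left(-152 \right)} - 22371\right) \left(y{\left(175 \right)} - 21079\right) = \left(\left(96 - 152\right) - 22371\right) \left(6 \cdot 175 - 21079\right) = \left(-56 - 22371\right) \left(1050 - 21079\right) = \left(-22427\right) \left(-20029\right) = 449190383$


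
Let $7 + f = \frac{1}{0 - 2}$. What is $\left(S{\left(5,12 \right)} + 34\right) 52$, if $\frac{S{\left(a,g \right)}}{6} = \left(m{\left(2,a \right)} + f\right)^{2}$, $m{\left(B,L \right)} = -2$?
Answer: $29926$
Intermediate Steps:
$f = - \frac{15}{2}$ ($f = -7 + \frac{1}{0 - 2} = -7 + \frac{1}{-2} = -7 - \frac{1}{2} = - \frac{15}{2} \approx -7.5$)
$S{\left(a,g \right)} = \frac{1083}{2}$ ($S{\left(a,g \right)} = 6 \left(-2 - \frac{15}{2}\right)^{2} = 6 \left(- \frac{19}{2}\right)^{2} = 6 \cdot \frac{361}{4} = \frac{1083}{2}$)
$\left(S{\left(5,12 \right)} + 34\right) 52 = \left(\frac{1083}{2} + 34\right) 52 = \frac{1151}{2} \cdot 52 = 29926$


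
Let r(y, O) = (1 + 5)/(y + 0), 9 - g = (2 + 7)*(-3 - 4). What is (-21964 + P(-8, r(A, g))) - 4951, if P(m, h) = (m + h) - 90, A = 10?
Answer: -135062/5 ≈ -27012.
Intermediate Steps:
g = 72 (g = 9 - (2 + 7)*(-3 - 4) = 9 - 9*(-7) = 9 - 1*(-63) = 9 + 63 = 72)
r(y, O) = 6/y
P(m, h) = -90 + h + m (P(m, h) = (h + m) - 90 = -90 + h + m)
(-21964 + P(-8, r(A, g))) - 4951 = (-21964 + (-90 + 6/10 - 8)) - 4951 = (-21964 + (-90 + 6*(⅒) - 8)) - 4951 = (-21964 + (-90 + ⅗ - 8)) - 4951 = (-21964 - 487/5) - 4951 = -110307/5 - 4951 = -135062/5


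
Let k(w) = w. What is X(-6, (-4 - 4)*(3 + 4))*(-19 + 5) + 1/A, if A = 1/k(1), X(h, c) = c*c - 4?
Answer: -43847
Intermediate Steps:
X(h, c) = -4 + c² (X(h, c) = c² - 4 = -4 + c²)
A = 1 (A = 1/1 = 1)
X(-6, (-4 - 4)*(3 + 4))*(-19 + 5) + 1/A = (-4 + ((-4 - 4)*(3 + 4))²)*(-19 + 5) + 1/1 = (-4 + (-8*7)²)*(-14) + 1 = (-4 + (-56)²)*(-14) + 1 = (-4 + 3136)*(-14) + 1 = 3132*(-14) + 1 = -43848 + 1 = -43847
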